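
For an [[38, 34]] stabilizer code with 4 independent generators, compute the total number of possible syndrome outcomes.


Each stabilizer generator gives a binary (+1 or -1) measurement outcome.
With 4 independent generators:
Total syndromes = 2^4
= 16

16


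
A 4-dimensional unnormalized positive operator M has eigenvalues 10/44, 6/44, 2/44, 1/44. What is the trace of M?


tr(M) = sum of eigenvalues
= 10/44 + 6/44 + 2/44 + 1/44
= 19/44
= 0.4318

0.4318


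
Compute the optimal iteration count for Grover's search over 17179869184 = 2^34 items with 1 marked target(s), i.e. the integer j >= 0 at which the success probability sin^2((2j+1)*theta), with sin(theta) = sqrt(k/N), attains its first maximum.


After j Grover iterations the success probability is P(j) = sin^2((2j+1)*theta), where sin(theta) = sqrt(k/N).
N = 2^34 = 17179869184, k = 1
sin(theta) = sqrt(k/N) = 7.629394531e-06
theta = arcsin(sqrt(k/N)) = 7.629394531e-06 rad
P(j) reaches its first maximum when (2j+1)*theta is as close as possible to pi/2, i.e. j = round(pi/(4*theta) - 1/2).
pi/(4*theta) - 1/2 = 102943.2081
(For comparison, the common estimate pi/4 * sqrt(N/k) = 102943.7081; the exact maximiser is used here.)
Optimal iterations = 102943

102943


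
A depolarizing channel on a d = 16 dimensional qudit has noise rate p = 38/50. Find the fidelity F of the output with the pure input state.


F = (1-p) + p/d
= (1 - 0.7600) + 0.7600/16
= 0.2400 + 0.0475
= 0.2875

0.2875


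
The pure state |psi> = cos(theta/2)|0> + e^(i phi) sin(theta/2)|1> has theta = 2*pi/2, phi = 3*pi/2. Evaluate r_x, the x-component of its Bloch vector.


theta = 3.1416, phi = 4.7124
r_x = sin(theta)*cos(phi) = 0.0000 * 0.0000
r_x = 0.0000

0.0000


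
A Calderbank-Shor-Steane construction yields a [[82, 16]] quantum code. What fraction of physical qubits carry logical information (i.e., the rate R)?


Code rate R = k/n
= 16/82
= 0.1951

0.1951


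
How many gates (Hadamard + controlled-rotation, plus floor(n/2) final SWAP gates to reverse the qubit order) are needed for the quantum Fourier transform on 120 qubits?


Hadamard gates: 120
Controlled rotations: n*(n-1)/2 = 120*119/2 = 7140
SWAP gates: floor(n/2) = floor(120/2) = 60
Total = 120 + 7140 + 60
= 7320

7320


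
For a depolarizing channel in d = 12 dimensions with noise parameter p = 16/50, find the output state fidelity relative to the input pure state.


F = (1-p) + p/d
= (1 - 0.3200) + 0.3200/12
= 0.6800 + 0.0267
= 0.7067

0.7067


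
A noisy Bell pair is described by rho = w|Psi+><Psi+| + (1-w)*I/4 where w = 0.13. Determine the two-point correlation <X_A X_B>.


|Psi+> = (|01> + |10>)/sqrt(2)
For the pure Bell state, <X_A X_B> = +1 (Bell-state Pauli correlator).
The maximally-mixed part I/4 has tr(I/4 * P tensor P) = 0 for any traceless Pauli P.
So <X_A X_B>_rho = w * (+1) + (1 - w) * 0
= 0.13 * (+1)
= 0.1300

0.1300


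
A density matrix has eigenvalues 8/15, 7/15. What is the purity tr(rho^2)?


tr(rho^2) = sum of eigenvalues squared
= (8/15)^2 + (7/15)^2
= (64 + 49) / 225
= 113/225
= 0.5022

0.5022


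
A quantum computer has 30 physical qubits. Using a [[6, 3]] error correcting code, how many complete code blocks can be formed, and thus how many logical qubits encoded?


Each code block uses 6 physical qubits for 3 logical qubit(s).
Number of complete blocks = floor(30 / 6) = 5
Logical qubits = 5 * 3
= 15

15


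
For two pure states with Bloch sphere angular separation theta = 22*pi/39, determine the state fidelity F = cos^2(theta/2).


For states separated by angle theta on Bloch sphere:
F = cos^2(theta/2)
theta = 22*pi/39 = 1.7722
theta/2 = 0.8861
cos(theta/2) = 0.6324
F = 0.4000

0.4000


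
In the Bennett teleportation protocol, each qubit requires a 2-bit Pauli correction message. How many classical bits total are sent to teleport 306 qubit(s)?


Quantum teleportation requires 2 classical bits per qubit teleported.
306 qubit(s) -> 2 * 306 = 612 classical bits

612


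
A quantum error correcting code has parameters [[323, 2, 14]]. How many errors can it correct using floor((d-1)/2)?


Code parameters: [[323, 2, 14]], distance d = 14.
Number of correctable errors = floor((d-1)/2)
= floor((14 - 1)/2)
= floor(13/2)
= 6

6


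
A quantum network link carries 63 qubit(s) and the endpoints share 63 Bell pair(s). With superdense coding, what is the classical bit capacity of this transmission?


Superdense coding allows 2 classical bits per shared entangled pair.
63 pair(s) -> 2 * 63 = 126 classical bits

126


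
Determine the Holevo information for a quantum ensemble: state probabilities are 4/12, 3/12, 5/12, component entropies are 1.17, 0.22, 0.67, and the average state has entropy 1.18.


chi = S(rho) - sum_i p_i * S(rho_i)
Weighted entropy = 4/12 * 1.17 + 3/12 * 0.22 + 5/12 * 0.67
= 0.7242
chi = 1.18 - 0.7242
= 0.4558

0.4558


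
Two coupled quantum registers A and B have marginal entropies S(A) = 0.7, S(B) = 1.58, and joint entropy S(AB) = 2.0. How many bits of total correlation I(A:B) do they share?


I(A:B) = S(A) + S(B) - S(AB)
= 0.7 + 1.58 - 2.0
= 0.2800

0.2800


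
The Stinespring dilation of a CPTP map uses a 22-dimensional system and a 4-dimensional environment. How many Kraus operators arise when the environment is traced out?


Tracing out the environment in an orthonormal basis {|i>_E} gives Kraus operators K_i = <i|_E U |0>_E.
Number of Kraus operators = dim(H_env) = d_env
= 4

4


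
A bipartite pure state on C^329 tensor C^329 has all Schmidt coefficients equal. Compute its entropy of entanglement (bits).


For a maximally entangled state in d x d:
S = log2(d) = log2(329)
= 8.3619

8.3619


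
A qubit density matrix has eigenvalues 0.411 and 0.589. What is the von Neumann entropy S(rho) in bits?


S = -p*log2(p) - (1-p)*log2(1-p)
p = 0.4110, 1-p = 0.5890
= -0.4110 * log2(0.4110) - 0.5890 * log2(0.5890)
= -(-0.5272) - (-0.4498)
= 0.9770

0.9770


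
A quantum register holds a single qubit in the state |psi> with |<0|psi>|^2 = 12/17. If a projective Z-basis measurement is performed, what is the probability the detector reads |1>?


|alpha|^2 = 12/17 = 0.7059
|beta|^2 = 1 - 12/17 = 5/17 = 0.2941
P(|1>) = |beta|^2 = 0.2941

0.2941


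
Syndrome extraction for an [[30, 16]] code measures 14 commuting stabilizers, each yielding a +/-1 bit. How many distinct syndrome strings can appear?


Each stabilizer generator gives a binary (+1 or -1) measurement outcome.
With 14 independent generators:
Total syndromes = 2^14
= 16384

16384


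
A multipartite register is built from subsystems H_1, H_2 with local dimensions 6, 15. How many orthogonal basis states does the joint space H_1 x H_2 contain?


dim(H_1 x H_2) = 6 * 15
= 90

90


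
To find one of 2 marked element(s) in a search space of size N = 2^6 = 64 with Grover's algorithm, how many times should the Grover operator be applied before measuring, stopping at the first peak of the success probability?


After j Grover iterations the success probability is P(j) = sin^2((2j+1)*theta), where sin(theta) = sqrt(k/N).
N = 2^6 = 64, k = 2
sin(theta) = sqrt(k/N) = 0.1767766953
theta = arcsin(sqrt(k/N)) = 0.1777106008 rad
P(j) reaches its first maximum when (2j+1)*theta is as close as possible to pi/2, i.e. j = round(pi/(4*theta) - 1/2).
pi/(4*theta) - 1/2 = 3.9195
(For comparison, the common estimate pi/4 * sqrt(N/k) = 4.4429; the exact maximiser is used here.)
Optimal iterations = 4

4


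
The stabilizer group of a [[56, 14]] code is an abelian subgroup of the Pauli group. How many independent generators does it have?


For an [[n,k]] stabilizer code:
Number of stabilizer generators = n - k
= 56 - 14
= 42

42


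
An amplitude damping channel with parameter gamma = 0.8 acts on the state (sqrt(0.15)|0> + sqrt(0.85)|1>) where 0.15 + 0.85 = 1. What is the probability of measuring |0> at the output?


For amplitude damping with parameter gamma on state sqrt(a)|0> + sqrt(b)|1>:
alpha^2 = 0.15, beta^2 = 0.85
P(|0>) = alpha^2 + gamma * beta^2
= 0.15 + 0.8 * 0.85
= 0.15 + 0.6800
= 0.8300

0.8300


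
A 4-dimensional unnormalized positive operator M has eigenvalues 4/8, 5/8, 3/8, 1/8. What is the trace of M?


tr(M) = sum of eigenvalues
= 4/8 + 5/8 + 3/8 + 1/8
= 13/8
= 1.6250

1.6250


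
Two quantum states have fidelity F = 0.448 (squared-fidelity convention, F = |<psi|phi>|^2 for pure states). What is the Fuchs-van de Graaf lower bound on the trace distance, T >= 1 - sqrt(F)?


Fuchs-van de Graaf (squared-fidelity convention): 1 - sqrt(F) <= T <= sqrt(1 - F).
Lower bound: T >= 1 - sqrt(F)
sqrt(F) = sqrt(0.448) = 0.6693
T >= 1 - 0.6693
T >= 0.3307

0.3307


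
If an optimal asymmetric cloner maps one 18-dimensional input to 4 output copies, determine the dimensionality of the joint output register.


Output space = H^(tensor 4) where dim(H) = 18
dim = 18^4
= 324 (after 2 factors)
= 5832 (after 3 factors)
= 104976 (after 4 factors)
= 104976

104976


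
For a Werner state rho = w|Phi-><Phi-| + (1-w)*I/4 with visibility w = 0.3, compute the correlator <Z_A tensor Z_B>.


|Phi-> = (|00> - |11>)/sqrt(2)
For the pure Bell state, <Z_A Z_B> = +1 (Bell-state Pauli correlator).
The maximally-mixed part I/4 has tr(I/4 * P tensor P) = 0 for any traceless Pauli P.
So <Z_A Z_B>_rho = w * (+1) + (1 - w) * 0
= 0.3 * (+1)
= 0.3000

0.3000


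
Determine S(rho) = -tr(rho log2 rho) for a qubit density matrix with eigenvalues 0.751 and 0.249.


S = -p*log2(p) - (1-p)*log2(1-p)
p = 0.7510, 1-p = 0.2490
= -0.7510 * log2(0.7510) - 0.2490 * log2(0.2490)
= -(-0.3102) - (-0.4994)
= 0.8097

0.8097


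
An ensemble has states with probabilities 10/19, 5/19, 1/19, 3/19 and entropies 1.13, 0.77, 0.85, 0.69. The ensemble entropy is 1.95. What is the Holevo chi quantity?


chi = S(rho) - sum_i p_i * S(rho_i)
Weighted entropy = 10/19 * 1.13 + 5/19 * 0.77 + 1/19 * 0.85 + 3/19 * 0.69
= 0.9511
chi = 1.95 - 0.9511
= 0.9989

0.9989


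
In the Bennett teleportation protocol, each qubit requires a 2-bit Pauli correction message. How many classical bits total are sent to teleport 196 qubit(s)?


Quantum teleportation requires 2 classical bits per qubit teleported.
196 qubit(s) -> 2 * 196 = 392 classical bits

392


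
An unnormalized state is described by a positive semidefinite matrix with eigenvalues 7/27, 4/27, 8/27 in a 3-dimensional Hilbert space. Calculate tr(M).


tr(M) = sum of eigenvalues
= 7/27 + 4/27 + 8/27
= 19/27
= 0.7037

0.7037


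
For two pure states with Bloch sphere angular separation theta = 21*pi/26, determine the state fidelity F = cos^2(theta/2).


For states separated by angle theta on Bloch sphere:
F = cos^2(theta/2)
theta = 21*pi/26 = 2.5374
theta/2 = 1.2687
cos(theta/2) = 0.2975
F = 0.0885

0.0885


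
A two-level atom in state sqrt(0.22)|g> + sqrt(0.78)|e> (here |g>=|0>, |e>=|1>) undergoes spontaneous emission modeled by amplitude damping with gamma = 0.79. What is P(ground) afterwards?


For amplitude damping with parameter gamma on state sqrt(a)|0> + sqrt(b)|1>:
alpha^2 = 0.22, beta^2 = 0.78
P(|0>) = alpha^2 + gamma * beta^2
= 0.22 + 0.79 * 0.78
= 0.22 + 0.6162
= 0.8362

0.8362


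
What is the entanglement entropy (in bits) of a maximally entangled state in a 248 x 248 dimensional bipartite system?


For a maximally entangled state in d x d:
S = log2(d) = log2(248)
= 7.9542

7.9542


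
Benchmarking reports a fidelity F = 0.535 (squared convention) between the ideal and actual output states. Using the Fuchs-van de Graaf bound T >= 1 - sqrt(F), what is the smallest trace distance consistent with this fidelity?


Fuchs-van de Graaf (squared-fidelity convention): 1 - sqrt(F) <= T <= sqrt(1 - F).
Lower bound: T >= 1 - sqrt(F)
sqrt(F) = sqrt(0.535) = 0.7314
T >= 1 - 0.7314
T >= 0.2686

0.2686


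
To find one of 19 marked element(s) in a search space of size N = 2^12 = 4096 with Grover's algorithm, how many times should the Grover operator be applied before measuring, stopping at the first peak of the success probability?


After j Grover iterations the success probability is P(j) = sin^2((2j+1)*theta), where sin(theta) = sqrt(k/N).
N = 2^12 = 4096, k = 19
sin(theta) = sqrt(k/N) = 0.06810779599
theta = arcsin(sqrt(k/N)) = 0.06816056116 rad
P(j) reaches its first maximum when (2j+1)*theta is as close as possible to pi/2, i.e. j = round(pi/(4*theta) - 1/2).
pi/(4*theta) - 1/2 = 11.0228
(For comparison, the common estimate pi/4 * sqrt(N/k) = 11.5317; the exact maximiser is used here.)
Optimal iterations = 11

11


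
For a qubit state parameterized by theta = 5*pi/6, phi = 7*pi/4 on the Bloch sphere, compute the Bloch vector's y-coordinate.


theta = 2.6180, phi = 5.4978
r_y = sin(theta)*sin(phi) = 0.5000 * -0.7071
r_y = -0.3536

-0.3536


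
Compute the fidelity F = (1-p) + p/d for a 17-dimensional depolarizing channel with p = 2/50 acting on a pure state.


F = (1-p) + p/d
= (1 - 0.0400) + 0.0400/17
= 0.9600 + 0.0024
= 0.9624

0.9624


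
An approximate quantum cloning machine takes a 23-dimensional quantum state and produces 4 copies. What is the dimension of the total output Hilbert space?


Output space = H^(tensor 4) where dim(H) = 23
dim = 23^4
= 529 (after 2 factors)
= 12167 (after 3 factors)
= 279841 (after 4 factors)
= 279841

279841


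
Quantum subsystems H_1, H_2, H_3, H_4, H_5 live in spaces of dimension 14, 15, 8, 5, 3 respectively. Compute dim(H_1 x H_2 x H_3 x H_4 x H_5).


dim(H_1 x H_2 x H_3 x H_4 x H_5) = 14 * 15 * 8 * 5 * 3
= 210 * 8 * 5 * 3
= 1680 * 5 * 3
= 8400 * 3
= 25200

25200


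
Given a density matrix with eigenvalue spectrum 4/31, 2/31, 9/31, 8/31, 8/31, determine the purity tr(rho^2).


tr(rho^2) = sum of eigenvalues squared
= (4/31)^2 + (2/31)^2 + (9/31)^2 + (8/31)^2 + (8/31)^2
= (16 + 4 + 81 + 64 + 64) / 961
= 229/961
= 0.2383

0.2383


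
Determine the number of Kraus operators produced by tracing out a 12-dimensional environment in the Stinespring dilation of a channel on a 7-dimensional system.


Tracing out the environment in an orthonormal basis {|i>_E} gives Kraus operators K_i = <i|_E U |0>_E.
Number of Kraus operators = dim(H_env) = d_env
= 12

12


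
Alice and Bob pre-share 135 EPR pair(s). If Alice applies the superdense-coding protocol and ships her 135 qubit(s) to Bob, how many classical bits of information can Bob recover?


Superdense coding allows 2 classical bits per shared entangled pair.
135 pair(s) -> 2 * 135 = 270 classical bits

270


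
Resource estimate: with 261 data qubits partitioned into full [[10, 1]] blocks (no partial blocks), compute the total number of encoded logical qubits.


Each code block uses 10 physical qubits for 1 logical qubit(s).
Number of complete blocks = floor(261 / 10) = 26
Logical qubits = 26 * 1
= 26

26


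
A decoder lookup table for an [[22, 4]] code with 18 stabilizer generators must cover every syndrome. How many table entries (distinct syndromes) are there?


Each stabilizer generator gives a binary (+1 or -1) measurement outcome.
With 18 independent generators:
Total syndromes = 2^18
= 262144

262144


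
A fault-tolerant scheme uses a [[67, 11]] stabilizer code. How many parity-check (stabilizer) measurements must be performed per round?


For an [[n,k]] stabilizer code:
Number of stabilizer generators = n - k
= 67 - 11
= 56

56


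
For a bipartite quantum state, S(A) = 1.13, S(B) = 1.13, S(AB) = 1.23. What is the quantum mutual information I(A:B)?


I(A:B) = S(A) + S(B) - S(AB)
= 1.13 + 1.13 - 1.23
= 1.0300

1.0300


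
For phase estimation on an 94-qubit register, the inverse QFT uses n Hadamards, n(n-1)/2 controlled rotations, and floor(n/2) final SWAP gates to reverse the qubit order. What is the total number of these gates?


Hadamard gates: 94
Controlled rotations: n*(n-1)/2 = 94*93/2 = 4371
SWAP gates: floor(n/2) = floor(94/2) = 47
Total = 94 + 4371 + 47
= 4512

4512


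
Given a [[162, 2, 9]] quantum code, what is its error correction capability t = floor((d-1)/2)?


Code parameters: [[162, 2, 9]], distance d = 9.
Number of correctable errors = floor((d-1)/2)
= floor((9 - 1)/2)
= floor(8/2)
= 4

4


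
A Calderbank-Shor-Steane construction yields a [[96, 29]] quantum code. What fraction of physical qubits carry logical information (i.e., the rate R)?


Code rate R = k/n
= 29/96
= 0.3021

0.3021


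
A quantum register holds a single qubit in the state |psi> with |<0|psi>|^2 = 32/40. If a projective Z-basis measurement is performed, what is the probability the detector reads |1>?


|alpha|^2 = 32/40 = 0.8000
|beta|^2 = 1 - 32/40 = 8/40 = 0.2000
P(|1>) = |beta|^2 = 0.2000

0.2000


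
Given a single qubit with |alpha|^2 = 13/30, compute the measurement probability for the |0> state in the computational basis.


|alpha|^2 = 13/30 = 0.4333
|beta|^2 = 1 - 13/30 = 17/30 = 0.5667
P(|0>) = |alpha|^2 = 0.4333

0.4333


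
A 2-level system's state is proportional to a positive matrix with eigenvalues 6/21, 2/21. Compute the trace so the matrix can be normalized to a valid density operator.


tr(M) = sum of eigenvalues
= 6/21 + 2/21
= 8/21
= 0.3810

0.3810


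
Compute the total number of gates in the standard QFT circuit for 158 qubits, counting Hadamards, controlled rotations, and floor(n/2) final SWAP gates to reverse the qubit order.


Hadamard gates: 158
Controlled rotations: n*(n-1)/2 = 158*157/2 = 12403
SWAP gates: floor(n/2) = floor(158/2) = 79
Total = 158 + 12403 + 79
= 12640

12640


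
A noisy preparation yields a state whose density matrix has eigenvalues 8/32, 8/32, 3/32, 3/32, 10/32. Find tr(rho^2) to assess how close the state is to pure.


tr(rho^2) = sum of eigenvalues squared
= (8/32)^2 + (8/32)^2 + (3/32)^2 + (3/32)^2 + (10/32)^2
= (64 + 64 + 9 + 9 + 100) / 1024
= 246/1024
= 0.2402

0.2402


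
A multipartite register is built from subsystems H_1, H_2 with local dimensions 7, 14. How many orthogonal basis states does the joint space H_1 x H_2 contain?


dim(H_1 x H_2) = 7 * 14
= 98

98


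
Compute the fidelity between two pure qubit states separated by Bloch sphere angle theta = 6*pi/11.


For states separated by angle theta on Bloch sphere:
F = cos^2(theta/2)
theta = 6*pi/11 = 1.7136
theta/2 = 0.8568
cos(theta/2) = 0.6549
F = 0.4288

0.4288


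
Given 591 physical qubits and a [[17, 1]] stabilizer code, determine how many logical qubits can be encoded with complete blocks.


Each code block uses 17 physical qubits for 1 logical qubit(s).
Number of complete blocks = floor(591 / 17) = 34
Logical qubits = 34 * 1
= 34

34


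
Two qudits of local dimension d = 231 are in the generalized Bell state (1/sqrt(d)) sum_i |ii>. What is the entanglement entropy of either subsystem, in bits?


For a maximally entangled state in d x d:
S = log2(d) = log2(231)
= 7.8517

7.8517


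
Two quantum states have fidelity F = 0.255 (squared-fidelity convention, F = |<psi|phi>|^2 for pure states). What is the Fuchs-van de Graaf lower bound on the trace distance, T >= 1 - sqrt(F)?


Fuchs-van de Graaf (squared-fidelity convention): 1 - sqrt(F) <= T <= sqrt(1 - F).
Lower bound: T >= 1 - sqrt(F)
sqrt(F) = sqrt(0.255) = 0.5050
T >= 1 - 0.5050
T >= 0.4950

0.4950


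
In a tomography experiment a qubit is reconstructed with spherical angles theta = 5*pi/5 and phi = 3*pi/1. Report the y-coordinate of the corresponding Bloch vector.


theta = 3.1416, phi = 9.4248
r_y = sin(theta)*sin(phi) = 0.0000 * 0.0000
r_y = 0.0000

0.0000


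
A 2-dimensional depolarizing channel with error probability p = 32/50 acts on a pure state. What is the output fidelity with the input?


F = (1-p) + p/d
= (1 - 0.6400) + 0.6400/2
= 0.3600 + 0.3200
= 0.6800

0.6800


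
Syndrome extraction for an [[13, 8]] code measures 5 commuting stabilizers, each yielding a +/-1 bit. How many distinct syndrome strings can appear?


Each stabilizer generator gives a binary (+1 or -1) measurement outcome.
With 5 independent generators:
Total syndromes = 2^5
= 32

32


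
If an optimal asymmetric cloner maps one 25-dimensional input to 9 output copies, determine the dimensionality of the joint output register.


Output space = H^(tensor 9) where dim(H) = 25
dim = 25^9
= 625 (after 2 factors)
= 15625 (after 3 factors)
= 390625 (after 4 factors)
= 9765625 (after 5 factors)
= 244140625 (after 6 factors)
= 6103515625 (after 7 factors)
= 152587890625 (after 8 factors)
= 3814697265625 (after 9 factors)
= 3814697265625

3814697265625


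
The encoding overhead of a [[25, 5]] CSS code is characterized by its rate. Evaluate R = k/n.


Code rate R = k/n
= 5/25
= 0.2000

0.2000


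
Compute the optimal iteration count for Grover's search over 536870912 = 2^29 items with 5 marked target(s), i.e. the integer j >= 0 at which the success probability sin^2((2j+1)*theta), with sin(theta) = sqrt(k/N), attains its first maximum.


After j Grover iterations the success probability is P(j) = sin^2((2j+1)*theta), where sin(theta) = sqrt(k/N).
N = 2^29 = 536870912, k = 5
sin(theta) = sqrt(k/N) = 9.650505555e-05
theta = arcsin(sqrt(k/N)) = 9.65050557e-05 rad
P(j) reaches its first maximum when (2j+1)*theta is as close as possible to pi/2, i.e. j = round(pi/(4*theta) - 1/2).
pi/(4*theta) - 1/2 = 8137.9147
(For comparison, the common estimate pi/4 * sqrt(N/k) = 8138.4147; the exact maximiser is used here.)
Optimal iterations = 8138

8138


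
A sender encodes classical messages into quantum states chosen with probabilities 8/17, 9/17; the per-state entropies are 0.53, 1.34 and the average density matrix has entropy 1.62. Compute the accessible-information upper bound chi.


chi = S(rho) - sum_i p_i * S(rho_i)
Weighted entropy = 8/17 * 0.53 + 9/17 * 1.34
= 0.9588
chi = 1.62 - 0.9588
= 0.6612

0.6612


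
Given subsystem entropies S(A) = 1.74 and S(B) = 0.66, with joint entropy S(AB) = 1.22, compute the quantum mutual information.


I(A:B) = S(A) + S(B) - S(AB)
= 1.74 + 0.66 - 1.22
= 1.1800

1.1800


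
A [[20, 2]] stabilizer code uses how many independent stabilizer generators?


For an [[n,k]] stabilizer code:
Number of stabilizer generators = n - k
= 20 - 2
= 18

18


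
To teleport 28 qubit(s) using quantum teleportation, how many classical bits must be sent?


Quantum teleportation requires 2 classical bits per qubit teleported.
28 qubit(s) -> 2 * 28 = 56 classical bits

56


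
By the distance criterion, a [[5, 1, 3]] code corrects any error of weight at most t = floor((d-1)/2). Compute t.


Code parameters: [[5, 1, 3]], distance d = 3.
Number of correctable errors = floor((d-1)/2)
= floor((3 - 1)/2)
= floor(2/2)
= 1

1


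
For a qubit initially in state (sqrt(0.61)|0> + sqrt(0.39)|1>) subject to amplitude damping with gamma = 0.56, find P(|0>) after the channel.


For amplitude damping with parameter gamma on state sqrt(a)|0> + sqrt(b)|1>:
alpha^2 = 0.61, beta^2 = 0.39
P(|0>) = alpha^2 + gamma * beta^2
= 0.61 + 0.56 * 0.39
= 0.61 + 0.2184
= 0.8284

0.8284


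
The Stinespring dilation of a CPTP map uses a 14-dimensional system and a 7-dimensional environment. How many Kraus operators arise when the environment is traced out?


Tracing out the environment in an orthonormal basis {|i>_E} gives Kraus operators K_i = <i|_E U |0>_E.
Number of Kraus operators = dim(H_env) = d_env
= 7

7


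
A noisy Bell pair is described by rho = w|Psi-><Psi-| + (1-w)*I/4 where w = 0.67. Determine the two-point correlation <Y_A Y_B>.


|Psi-> = (|01> - |10>)/sqrt(2)
For the pure Bell state, <Y_A Y_B> = -1 (Bell-state Pauli correlator).
The maximally-mixed part I/4 has tr(I/4 * P tensor P) = 0 for any traceless Pauli P.
So <Y_A Y_B>_rho = w * (-1) + (1 - w) * 0
= 0.67 * (-1)
= -0.6700

-0.6700


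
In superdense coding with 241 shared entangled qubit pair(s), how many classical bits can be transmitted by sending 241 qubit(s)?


Superdense coding allows 2 classical bits per shared entangled pair.
241 pair(s) -> 2 * 241 = 482 classical bits

482


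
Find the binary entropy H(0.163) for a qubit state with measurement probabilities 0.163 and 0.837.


S = -p*log2(p) - (1-p)*log2(1-p)
p = 0.1630, 1-p = 0.8370
= -0.1630 * log2(0.1630) - 0.8370 * log2(0.8370)
= -(-0.4266) - (-0.2149)
= 0.6414

0.6414


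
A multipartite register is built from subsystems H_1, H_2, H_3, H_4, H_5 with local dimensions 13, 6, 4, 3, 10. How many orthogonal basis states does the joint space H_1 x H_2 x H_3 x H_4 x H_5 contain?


dim(H_1 x H_2 x H_3 x H_4 x H_5) = 13 * 6 * 4 * 3 * 10
= 78 * 4 * 3 * 10
= 312 * 3 * 10
= 936 * 10
= 9360

9360


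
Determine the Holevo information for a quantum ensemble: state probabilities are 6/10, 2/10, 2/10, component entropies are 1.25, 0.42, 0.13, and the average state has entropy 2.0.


chi = S(rho) - sum_i p_i * S(rho_i)
Weighted entropy = 6/10 * 1.25 + 2/10 * 0.42 + 2/10 * 0.13
= 0.8600
chi = 2.0 - 0.8600
= 1.1400

1.1400


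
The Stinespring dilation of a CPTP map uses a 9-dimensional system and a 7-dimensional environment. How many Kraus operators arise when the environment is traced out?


Tracing out the environment in an orthonormal basis {|i>_E} gives Kraus operators K_i = <i|_E U |0>_E.
Number of Kraus operators = dim(H_env) = d_env
= 7

7


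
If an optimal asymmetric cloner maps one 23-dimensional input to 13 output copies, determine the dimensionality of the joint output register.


Output space = H^(tensor 13) where dim(H) = 23
dim = 23^13
= 529 (after 2 factors)
= 12167 (after 3 factors)
= 279841 (after 4 factors)
= 6436343 (after 5 factors)
= 148035889 (after 6 factors)
= 3404825447 (after 7 factors)
= 78310985281 (after 8 factors)
= 1801152661463 (after 9 factors)
= 41426511213649 (after 10 factors)
= 952809757913927 (after 11 factors)
= 21914624432020321 (after 12 factors)
= 504036361936467383 (after 13 factors)
= 504036361936467383

504036361936467383


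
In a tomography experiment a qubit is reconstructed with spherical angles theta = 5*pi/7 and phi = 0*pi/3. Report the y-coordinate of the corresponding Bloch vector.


theta = 2.2440, phi = 0.0000
r_y = sin(theta)*sin(phi) = 0.7818 * 0.0000
r_y = 0.0000

0.0000


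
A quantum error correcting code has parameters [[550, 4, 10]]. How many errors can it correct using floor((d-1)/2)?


Code parameters: [[550, 4, 10]], distance d = 10.
Number of correctable errors = floor((d-1)/2)
= floor((10 - 1)/2)
= floor(9/2)
= 4

4


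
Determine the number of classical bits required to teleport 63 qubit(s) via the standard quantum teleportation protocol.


Quantum teleportation requires 2 classical bits per qubit teleported.
63 qubit(s) -> 2 * 63 = 126 classical bits

126


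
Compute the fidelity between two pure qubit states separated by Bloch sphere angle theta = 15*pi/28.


For states separated by angle theta on Bloch sphere:
F = cos^2(theta/2)
theta = 15*pi/28 = 1.6830
theta/2 = 0.8415
cos(theta/2) = 0.6663
F = 0.4440

0.4440


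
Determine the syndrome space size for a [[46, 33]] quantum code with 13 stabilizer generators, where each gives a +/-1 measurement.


Each stabilizer generator gives a binary (+1 or -1) measurement outcome.
With 13 independent generators:
Total syndromes = 2^13
= 8192

8192


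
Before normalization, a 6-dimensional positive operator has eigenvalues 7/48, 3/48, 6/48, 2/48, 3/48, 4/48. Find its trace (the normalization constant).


tr(M) = sum of eigenvalues
= 7/48 + 3/48 + 6/48 + 2/48 + 3/48 + 4/48
= 25/48
= 0.5208

0.5208


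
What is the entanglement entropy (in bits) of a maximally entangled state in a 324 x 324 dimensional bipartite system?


For a maximally entangled state in d x d:
S = log2(d) = log2(324)
= 8.3399

8.3399


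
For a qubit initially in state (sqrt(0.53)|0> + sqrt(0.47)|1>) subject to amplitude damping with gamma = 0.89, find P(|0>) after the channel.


For amplitude damping with parameter gamma on state sqrt(a)|0> + sqrt(b)|1>:
alpha^2 = 0.53, beta^2 = 0.47
P(|0>) = alpha^2 + gamma * beta^2
= 0.53 + 0.89 * 0.47
= 0.53 + 0.4183
= 0.9483

0.9483


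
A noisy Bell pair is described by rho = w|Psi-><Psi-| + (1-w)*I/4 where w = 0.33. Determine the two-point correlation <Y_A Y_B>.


|Psi-> = (|01> - |10>)/sqrt(2)
For the pure Bell state, <Y_A Y_B> = -1 (Bell-state Pauli correlator).
The maximally-mixed part I/4 has tr(I/4 * P tensor P) = 0 for any traceless Pauli P.
So <Y_A Y_B>_rho = w * (-1) + (1 - w) * 0
= 0.33 * (-1)
= -0.3300

-0.3300


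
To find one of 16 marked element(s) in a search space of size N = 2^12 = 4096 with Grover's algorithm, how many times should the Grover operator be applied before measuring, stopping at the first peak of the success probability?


After j Grover iterations the success probability is P(j) = sin^2((2j+1)*theta), where sin(theta) = sqrt(k/N).
N = 2^12 = 4096, k = 16
sin(theta) = sqrt(k/N) = 0.0625
theta = arcsin(sqrt(k/N)) = 0.0625407618 rad
P(j) reaches its first maximum when (2j+1)*theta is as close as possible to pi/2, i.e. j = round(pi/(4*theta) - 1/2).
pi/(4*theta) - 1/2 = 12.0582
(For comparison, the common estimate pi/4 * sqrt(N/k) = 12.5664; the exact maximiser is used here.)
Optimal iterations = 12

12


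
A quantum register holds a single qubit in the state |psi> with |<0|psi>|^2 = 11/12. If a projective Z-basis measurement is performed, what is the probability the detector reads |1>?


|alpha|^2 = 11/12 = 0.9167
|beta|^2 = 1 - 11/12 = 1/12 = 0.0833
P(|1>) = |beta|^2 = 0.0833

0.0833


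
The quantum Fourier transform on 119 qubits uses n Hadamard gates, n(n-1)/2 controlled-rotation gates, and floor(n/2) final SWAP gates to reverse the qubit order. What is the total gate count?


Hadamard gates: 119
Controlled rotations: n*(n-1)/2 = 119*118/2 = 7021
SWAP gates: floor(n/2) = floor(119/2) = 59
Total = 119 + 7021 + 59
= 7199

7199


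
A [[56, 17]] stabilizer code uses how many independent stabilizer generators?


For an [[n,k]] stabilizer code:
Number of stabilizer generators = n - k
= 56 - 17
= 39

39


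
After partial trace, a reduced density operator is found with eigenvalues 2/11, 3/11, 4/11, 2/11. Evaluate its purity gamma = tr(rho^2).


tr(rho^2) = sum of eigenvalues squared
= (2/11)^2 + (3/11)^2 + (4/11)^2 + (2/11)^2
= (4 + 9 + 16 + 4) / 121
= 33/121
= 0.2727

0.2727


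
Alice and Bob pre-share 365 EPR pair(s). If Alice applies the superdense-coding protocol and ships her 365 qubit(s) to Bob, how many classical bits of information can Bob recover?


Superdense coding allows 2 classical bits per shared entangled pair.
365 pair(s) -> 2 * 365 = 730 classical bits

730


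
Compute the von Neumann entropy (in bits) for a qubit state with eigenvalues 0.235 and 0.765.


S = -p*log2(p) - (1-p)*log2(1-p)
p = 0.2350, 1-p = 0.7650
= -0.2350 * log2(0.2350) - 0.7650 * log2(0.7650)
= -(-0.4910) - (-0.2956)
= 0.7866

0.7866


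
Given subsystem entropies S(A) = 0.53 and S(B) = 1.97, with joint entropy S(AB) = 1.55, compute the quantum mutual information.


I(A:B) = S(A) + S(B) - S(AB)
= 0.53 + 1.97 - 1.55
= 0.9500

0.9500


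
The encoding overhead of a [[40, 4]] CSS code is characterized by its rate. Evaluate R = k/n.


Code rate R = k/n
= 4/40
= 0.1000

0.1000


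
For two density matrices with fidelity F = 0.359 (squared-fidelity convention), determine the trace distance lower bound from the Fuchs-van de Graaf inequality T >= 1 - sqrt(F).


Fuchs-van de Graaf (squared-fidelity convention): 1 - sqrt(F) <= T <= sqrt(1 - F).
Lower bound: T >= 1 - sqrt(F)
sqrt(F) = sqrt(0.359) = 0.5992
T >= 1 - 0.5992
T >= 0.4008

0.4008


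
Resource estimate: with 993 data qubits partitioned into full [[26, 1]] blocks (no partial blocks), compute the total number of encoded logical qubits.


Each code block uses 26 physical qubits for 1 logical qubit(s).
Number of complete blocks = floor(993 / 26) = 38
Logical qubits = 38 * 1
= 38

38


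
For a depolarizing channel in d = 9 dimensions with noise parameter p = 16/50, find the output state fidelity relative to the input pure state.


F = (1-p) + p/d
= (1 - 0.3200) + 0.3200/9
= 0.6800 + 0.0356
= 0.7156

0.7156


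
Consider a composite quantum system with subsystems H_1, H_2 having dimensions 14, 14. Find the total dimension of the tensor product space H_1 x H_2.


dim(H_1 x H_2) = 14 * 14
= 196

196


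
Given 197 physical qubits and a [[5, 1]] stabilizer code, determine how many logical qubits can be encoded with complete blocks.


Each code block uses 5 physical qubits for 1 logical qubit(s).
Number of complete blocks = floor(197 / 5) = 39
Logical qubits = 39 * 1
= 39

39


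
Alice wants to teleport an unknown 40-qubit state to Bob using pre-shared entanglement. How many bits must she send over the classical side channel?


Quantum teleportation requires 2 classical bits per qubit teleported.
40 qubit(s) -> 2 * 40 = 80 classical bits

80


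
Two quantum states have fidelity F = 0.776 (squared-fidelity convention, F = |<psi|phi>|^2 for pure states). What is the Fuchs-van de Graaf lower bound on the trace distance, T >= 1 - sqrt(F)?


Fuchs-van de Graaf (squared-fidelity convention): 1 - sqrt(F) <= T <= sqrt(1 - F).
Lower bound: T >= 1 - sqrt(F)
sqrt(F) = sqrt(0.776) = 0.8809
T >= 1 - 0.8809
T >= 0.1191

0.1191


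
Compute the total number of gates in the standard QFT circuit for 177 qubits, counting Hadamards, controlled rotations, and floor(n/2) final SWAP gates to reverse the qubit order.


Hadamard gates: 177
Controlled rotations: n*(n-1)/2 = 177*176/2 = 15576
SWAP gates: floor(n/2) = floor(177/2) = 88
Total = 177 + 15576 + 88
= 15841

15841


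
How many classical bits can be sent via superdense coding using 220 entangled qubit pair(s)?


Superdense coding allows 2 classical bits per shared entangled pair.
220 pair(s) -> 2 * 220 = 440 classical bits

440


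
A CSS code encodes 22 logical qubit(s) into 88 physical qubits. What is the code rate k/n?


Code rate R = k/n
= 22/88
= 0.2500

0.2500


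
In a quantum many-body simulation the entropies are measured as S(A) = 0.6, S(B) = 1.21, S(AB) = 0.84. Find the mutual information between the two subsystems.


I(A:B) = S(A) + S(B) - S(AB)
= 0.6 + 1.21 - 0.84
= 0.9700

0.9700


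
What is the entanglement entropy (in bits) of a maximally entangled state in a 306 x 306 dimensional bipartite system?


For a maximally entangled state in d x d:
S = log2(d) = log2(306)
= 8.2574

8.2574


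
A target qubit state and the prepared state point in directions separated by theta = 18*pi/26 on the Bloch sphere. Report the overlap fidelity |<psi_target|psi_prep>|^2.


For states separated by angle theta on Bloch sphere:
F = cos^2(theta/2)
theta = 18*pi/26 = 2.1749
theta/2 = 1.0875
cos(theta/2) = 0.4647
F = 0.2160

0.2160


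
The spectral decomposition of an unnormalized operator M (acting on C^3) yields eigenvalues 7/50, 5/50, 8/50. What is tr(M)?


tr(M) = sum of eigenvalues
= 7/50 + 5/50 + 8/50
= 20/50
= 0.4000

0.4000


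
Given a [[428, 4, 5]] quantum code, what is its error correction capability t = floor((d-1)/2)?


Code parameters: [[428, 4, 5]], distance d = 5.
Number of correctable errors = floor((d-1)/2)
= floor((5 - 1)/2)
= floor(4/2)
= 2

2


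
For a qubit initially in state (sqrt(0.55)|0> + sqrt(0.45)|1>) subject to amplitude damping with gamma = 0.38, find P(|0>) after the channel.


For amplitude damping with parameter gamma on state sqrt(a)|0> + sqrt(b)|1>:
alpha^2 = 0.55, beta^2 = 0.45
P(|0>) = alpha^2 + gamma * beta^2
= 0.55 + 0.38 * 0.45
= 0.55 + 0.1710
= 0.7210

0.7210


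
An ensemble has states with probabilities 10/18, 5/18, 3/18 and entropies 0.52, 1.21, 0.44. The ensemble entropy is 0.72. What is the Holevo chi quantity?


chi = S(rho) - sum_i p_i * S(rho_i)
Weighted entropy = 10/18 * 0.52 + 5/18 * 1.21 + 3/18 * 0.44
= 0.6983
chi = 0.72 - 0.6983
= 0.0217

0.0217


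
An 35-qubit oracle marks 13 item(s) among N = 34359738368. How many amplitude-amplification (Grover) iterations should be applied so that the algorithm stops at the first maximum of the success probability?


After j Grover iterations the success probability is P(j) = sin^2((2j+1)*theta), where sin(theta) = sqrt(k/N).
N = 2^35 = 34359738368, k = 13
sin(theta) = sqrt(k/N) = 1.94512158e-05
theta = arcsin(sqrt(k/N)) = 1.94512158e-05 rad
P(j) reaches its first maximum when (2j+1)*theta is as close as possible to pi/2, i.e. j = round(pi/(4*theta) - 1/2).
pi/(4*theta) - 1/2 = 40377.3443
(For comparison, the common estimate pi/4 * sqrt(N/k) = 40377.8443; the exact maximiser is used here.)
Optimal iterations = 40377

40377


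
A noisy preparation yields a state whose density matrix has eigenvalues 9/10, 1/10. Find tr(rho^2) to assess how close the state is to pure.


tr(rho^2) = sum of eigenvalues squared
= (9/10)^2 + (1/10)^2
= (81 + 1) / 100
= 82/100
= 0.8200

0.8200


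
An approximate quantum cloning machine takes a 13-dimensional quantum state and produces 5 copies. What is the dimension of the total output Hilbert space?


Output space = H^(tensor 5) where dim(H) = 13
dim = 13^5
= 169 (after 2 factors)
= 2197 (after 3 factors)
= 28561 (after 4 factors)
= 371293 (after 5 factors)
= 371293

371293


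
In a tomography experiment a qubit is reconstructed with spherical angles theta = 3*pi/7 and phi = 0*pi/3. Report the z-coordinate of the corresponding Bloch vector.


theta = 1.3464, phi = 0.0000
r_z = cos(theta) = 0.2225

0.2225


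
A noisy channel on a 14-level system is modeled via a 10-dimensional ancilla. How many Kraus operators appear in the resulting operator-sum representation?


Tracing out the environment in an orthonormal basis {|i>_E} gives Kraus operators K_i = <i|_E U |0>_E.
Number of Kraus operators = dim(H_env) = d_env
= 10

10


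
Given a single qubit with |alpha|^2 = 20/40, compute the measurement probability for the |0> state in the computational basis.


|alpha|^2 = 20/40 = 0.5000
|beta|^2 = 1 - 20/40 = 20/40 = 0.5000
P(|0>) = |alpha|^2 = 0.5000

0.5000


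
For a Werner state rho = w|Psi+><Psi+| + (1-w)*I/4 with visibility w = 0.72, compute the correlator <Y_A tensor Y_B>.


|Psi+> = (|01> + |10>)/sqrt(2)
For the pure Bell state, <Y_A Y_B> = +1 (Bell-state Pauli correlator).
The maximally-mixed part I/4 has tr(I/4 * P tensor P) = 0 for any traceless Pauli P.
So <Y_A Y_B>_rho = w * (+1) + (1 - w) * 0
= 0.72 * (+1)
= 0.7200

0.7200


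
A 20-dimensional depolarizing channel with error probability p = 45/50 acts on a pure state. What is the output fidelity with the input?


F = (1-p) + p/d
= (1 - 0.9000) + 0.9000/20
= 0.1000 + 0.0450
= 0.1450

0.1450


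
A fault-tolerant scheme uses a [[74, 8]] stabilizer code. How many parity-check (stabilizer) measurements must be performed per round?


For an [[n,k]] stabilizer code:
Number of stabilizer generators = n - k
= 74 - 8
= 66

66


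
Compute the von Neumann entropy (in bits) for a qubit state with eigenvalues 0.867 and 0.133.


S = -p*log2(p) - (1-p)*log2(1-p)
p = 0.8670, 1-p = 0.1330
= -0.8670 * log2(0.8670) - 0.1330 * log2(0.1330)
= -(-0.1785) - (-0.3871)
= 0.5656

0.5656


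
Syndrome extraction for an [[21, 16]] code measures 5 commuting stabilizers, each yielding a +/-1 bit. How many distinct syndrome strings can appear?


Each stabilizer generator gives a binary (+1 or -1) measurement outcome.
With 5 independent generators:
Total syndromes = 2^5
= 32

32


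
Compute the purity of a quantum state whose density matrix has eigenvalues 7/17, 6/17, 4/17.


tr(rho^2) = sum of eigenvalues squared
= (7/17)^2 + (6/17)^2 + (4/17)^2
= (49 + 36 + 16) / 289
= 101/289
= 0.3495

0.3495


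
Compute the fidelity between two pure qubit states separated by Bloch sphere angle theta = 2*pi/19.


For states separated by angle theta on Bloch sphere:
F = cos^2(theta/2)
theta = 2*pi/19 = 0.3307
theta/2 = 0.1653
cos(theta/2) = 0.9864
F = 0.9729

0.9729
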